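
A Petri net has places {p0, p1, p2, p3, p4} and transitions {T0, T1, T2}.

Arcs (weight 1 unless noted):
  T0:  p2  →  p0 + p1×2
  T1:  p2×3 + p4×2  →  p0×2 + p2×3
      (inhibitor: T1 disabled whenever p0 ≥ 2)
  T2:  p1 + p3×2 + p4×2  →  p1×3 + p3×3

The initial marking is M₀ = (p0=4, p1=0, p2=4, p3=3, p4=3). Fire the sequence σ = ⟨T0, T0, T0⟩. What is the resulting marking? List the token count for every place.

step 1: fire T0:  (p0=4, p1=0, p2=4, p3=3, p4=3) → (p0=5, p1=2, p2=3, p3=3, p4=3)
step 2: fire T0:  (p0=5, p1=2, p2=3, p3=3, p4=3) → (p0=6, p1=4, p2=2, p3=3, p4=3)
step 3: fire T0:  (p0=6, p1=4, p2=2, p3=3, p4=3) → (p0=7, p1=6, p2=1, p3=3, p4=3)

(p0=7, p1=6, p2=1, p3=3, p4=3)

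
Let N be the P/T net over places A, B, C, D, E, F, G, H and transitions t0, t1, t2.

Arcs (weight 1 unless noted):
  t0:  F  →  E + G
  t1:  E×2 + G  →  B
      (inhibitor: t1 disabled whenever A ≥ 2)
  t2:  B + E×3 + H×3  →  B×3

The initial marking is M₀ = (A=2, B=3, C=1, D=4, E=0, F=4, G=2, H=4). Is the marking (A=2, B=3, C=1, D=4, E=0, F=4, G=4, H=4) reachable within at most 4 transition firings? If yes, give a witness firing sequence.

NO — not reachable within 4 firings

depth 0: 1 marking
depth 1: 2 markings reached so far
depth 2: 3 markings reached so far
depth 3: 4 markings reached so far
depth 4: 6 markings reached so far
target is not among the 6 markings reachable within 4 steps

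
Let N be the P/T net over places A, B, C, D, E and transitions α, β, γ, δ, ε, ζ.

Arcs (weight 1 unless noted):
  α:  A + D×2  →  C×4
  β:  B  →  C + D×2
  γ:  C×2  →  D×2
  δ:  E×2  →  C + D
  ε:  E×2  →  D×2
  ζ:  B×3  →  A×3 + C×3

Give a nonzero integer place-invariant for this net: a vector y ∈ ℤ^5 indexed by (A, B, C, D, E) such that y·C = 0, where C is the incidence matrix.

Incidence matrix C (rows=places, cols=transitions):
        α    β    γ    δ    ε    ζ
    A  -1    0    0    0    0    3
    B   0   -1    0    0    0   -3
    C   4    1   -2    1    0    3
    D  -2    2    2    1    2    0
    E   0    0    0   -2   -2    0

Candidate y = [2, 3, 1, 1, 1]; check y·C column-wise:
  col α: 2·-1 + 3·0 + 1·4 + 1·-2 + 1·0 = 0
  col β: 2·0 + 3·-1 + 1·1 + 1·2 + 1·0 = 0
  col γ: 2·0 + 3·0 + 1·-2 + 1·2 + 1·0 = 0
  col δ: 2·0 + 3·0 + 1·1 + 1·1 + 1·-2 = 0
  col ε: 2·0 + 3·0 + 1·0 + 1·2 + 1·-2 = 0
  col ζ: 2·3 + 3·-3 + 1·3 + 1·0 + 1·0 = 0

y = (A:2, B:3, C:1, D:1, E:1)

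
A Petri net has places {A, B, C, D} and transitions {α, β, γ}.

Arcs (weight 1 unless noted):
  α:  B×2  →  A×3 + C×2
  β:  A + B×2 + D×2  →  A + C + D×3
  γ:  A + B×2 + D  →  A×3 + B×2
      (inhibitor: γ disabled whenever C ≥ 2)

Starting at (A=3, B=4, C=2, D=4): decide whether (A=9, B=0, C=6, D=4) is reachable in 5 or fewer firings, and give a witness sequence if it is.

YES — reachable via ⟨α, α⟩ (2 firings)

step 1: fire α:  (A=3, B=4, C=2, D=4) → (A=6, B=2, C=4, D=4)
step 2: fire α:  (A=6, B=2, C=4, D=4) → (A=9, B=0, C=6, D=4)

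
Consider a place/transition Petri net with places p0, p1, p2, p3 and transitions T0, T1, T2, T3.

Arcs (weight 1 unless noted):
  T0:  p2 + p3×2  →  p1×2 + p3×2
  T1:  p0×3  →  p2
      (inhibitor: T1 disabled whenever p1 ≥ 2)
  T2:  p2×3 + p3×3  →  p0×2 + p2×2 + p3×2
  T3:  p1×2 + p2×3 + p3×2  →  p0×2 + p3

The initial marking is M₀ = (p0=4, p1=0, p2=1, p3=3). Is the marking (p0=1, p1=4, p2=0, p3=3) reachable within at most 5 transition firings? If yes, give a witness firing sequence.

YES — reachable via ⟨T1, T0, T0⟩ (3 firings)

step 1: fire T1:  (p0=4, p1=0, p2=1, p3=3) → (p0=1, p1=0, p2=2, p3=3)
step 2: fire T0:  (p0=1, p1=0, p2=2, p3=3) → (p0=1, p1=2, p2=1, p3=3)
step 3: fire T0:  (p0=1, p1=2, p2=1, p3=3) → (p0=1, p1=4, p2=0, p3=3)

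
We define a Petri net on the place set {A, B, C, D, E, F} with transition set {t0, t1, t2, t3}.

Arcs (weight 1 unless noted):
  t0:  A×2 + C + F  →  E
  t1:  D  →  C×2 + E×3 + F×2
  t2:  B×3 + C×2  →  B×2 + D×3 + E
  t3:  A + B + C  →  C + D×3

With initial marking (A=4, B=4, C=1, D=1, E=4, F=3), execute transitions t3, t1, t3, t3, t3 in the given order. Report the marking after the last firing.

(A=0, B=0, C=3, D=12, E=7, F=5)

step 1: fire t3:  (A=4, B=4, C=1, D=1, E=4, F=3) → (A=3, B=3, C=1, D=4, E=4, F=3)
step 2: fire t1:  (A=3, B=3, C=1, D=4, E=4, F=3) → (A=3, B=3, C=3, D=3, E=7, F=5)
step 3: fire t3:  (A=3, B=3, C=3, D=3, E=7, F=5) → (A=2, B=2, C=3, D=6, E=7, F=5)
step 4: fire t3:  (A=2, B=2, C=3, D=6, E=7, F=5) → (A=1, B=1, C=3, D=9, E=7, F=5)
step 5: fire t3:  (A=1, B=1, C=3, D=9, E=7, F=5) → (A=0, B=0, C=3, D=12, E=7, F=5)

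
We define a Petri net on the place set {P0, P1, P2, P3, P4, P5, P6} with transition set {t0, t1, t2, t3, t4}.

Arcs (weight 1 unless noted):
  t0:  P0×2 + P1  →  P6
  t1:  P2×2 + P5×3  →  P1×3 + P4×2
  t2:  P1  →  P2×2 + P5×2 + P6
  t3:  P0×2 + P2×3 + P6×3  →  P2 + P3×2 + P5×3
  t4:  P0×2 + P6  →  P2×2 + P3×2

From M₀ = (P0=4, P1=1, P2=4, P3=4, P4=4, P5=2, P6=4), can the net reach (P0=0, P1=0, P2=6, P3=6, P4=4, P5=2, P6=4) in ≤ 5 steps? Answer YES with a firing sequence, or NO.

YES — reachable via ⟨t0, t4⟩ (2 firings)

step 1: fire t0:  (P0=4, P1=1, P2=4, P3=4, P4=4, P5=2, P6=4) → (P0=2, P1=0, P2=4, P3=4, P4=4, P5=2, P6=5)
step 2: fire t4:  (P0=2, P1=0, P2=4, P3=4, P4=4, P5=2, P6=5) → (P0=0, P1=0, P2=6, P3=6, P4=4, P5=2, P6=4)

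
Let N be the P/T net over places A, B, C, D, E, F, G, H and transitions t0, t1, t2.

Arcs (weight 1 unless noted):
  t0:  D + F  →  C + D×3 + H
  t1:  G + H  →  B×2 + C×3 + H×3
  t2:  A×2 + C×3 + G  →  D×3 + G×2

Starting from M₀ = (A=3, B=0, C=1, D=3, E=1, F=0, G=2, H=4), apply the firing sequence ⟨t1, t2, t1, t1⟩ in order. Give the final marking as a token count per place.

(A=1, B=6, C=7, D=6, E=1, F=0, G=0, H=10)

step 1: fire t1:  (A=3, B=0, C=1, D=3, E=1, F=0, G=2, H=4) → (A=3, B=2, C=4, D=3, E=1, F=0, G=1, H=6)
step 2: fire t2:  (A=3, B=2, C=4, D=3, E=1, F=0, G=1, H=6) → (A=1, B=2, C=1, D=6, E=1, F=0, G=2, H=6)
step 3: fire t1:  (A=1, B=2, C=1, D=6, E=1, F=0, G=2, H=6) → (A=1, B=4, C=4, D=6, E=1, F=0, G=1, H=8)
step 4: fire t1:  (A=1, B=4, C=4, D=6, E=1, F=0, G=1, H=8) → (A=1, B=6, C=7, D=6, E=1, F=0, G=0, H=10)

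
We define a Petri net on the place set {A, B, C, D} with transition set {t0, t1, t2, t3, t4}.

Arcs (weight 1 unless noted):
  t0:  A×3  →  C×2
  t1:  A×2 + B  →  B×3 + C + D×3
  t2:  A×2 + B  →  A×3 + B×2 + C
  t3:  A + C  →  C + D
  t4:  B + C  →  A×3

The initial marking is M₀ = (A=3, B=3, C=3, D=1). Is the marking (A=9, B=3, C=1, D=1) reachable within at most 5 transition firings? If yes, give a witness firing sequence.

depth 0: 1 marking
depth 1: 6 markings reached so far
depth 2: 17 markings reached so far
depth 3: 41 markings reached so far
depth 4: 82 markings reached so far
depth 5: 151 markings reached so far
target is not among the 151 markings reachable within 5 steps

NO — not reachable within 5 firings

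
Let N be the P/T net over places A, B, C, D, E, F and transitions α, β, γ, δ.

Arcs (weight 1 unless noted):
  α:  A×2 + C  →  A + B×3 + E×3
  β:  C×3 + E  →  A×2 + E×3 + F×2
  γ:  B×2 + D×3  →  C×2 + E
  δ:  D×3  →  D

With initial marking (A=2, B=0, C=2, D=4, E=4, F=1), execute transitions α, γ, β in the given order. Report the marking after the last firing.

step 1: fire α:  (A=2, B=0, C=2, D=4, E=4, F=1) → (A=1, B=3, C=1, D=4, E=7, F=1)
step 2: fire γ:  (A=1, B=3, C=1, D=4, E=7, F=1) → (A=1, B=1, C=3, D=1, E=8, F=1)
step 3: fire β:  (A=1, B=1, C=3, D=1, E=8, F=1) → (A=3, B=1, C=0, D=1, E=10, F=3)

(A=3, B=1, C=0, D=1, E=10, F=3)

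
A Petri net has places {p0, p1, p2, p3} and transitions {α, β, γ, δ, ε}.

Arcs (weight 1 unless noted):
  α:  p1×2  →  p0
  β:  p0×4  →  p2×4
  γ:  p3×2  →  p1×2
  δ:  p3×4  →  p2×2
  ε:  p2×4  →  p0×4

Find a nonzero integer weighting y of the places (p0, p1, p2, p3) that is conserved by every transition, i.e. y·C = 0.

Incidence matrix C (rows=places, cols=transitions):
        α    β    γ    δ    ε
   p0   1   -4    0    0    4
   p1  -2    0    2    0    0
   p2   0    4    0    2   -4
   p3   0    0   -2   -4    0

Candidate y = [2, 1, 2, 1]; check y·C column-wise:
  col α: 2·1 + 1·-2 + 2·0 + 1·0 = 0
  col β: 2·-4 + 1·0 + 2·4 + 1·0 = 0
  col γ: 2·0 + 1·2 + 2·0 + 1·-2 = 0
  col δ: 2·0 + 1·0 + 2·2 + 1·-4 = 0
  col ε: 2·4 + 1·0 + 2·-4 + 1·0 = 0

y = (p0:2, p1:1, p2:2, p3:1)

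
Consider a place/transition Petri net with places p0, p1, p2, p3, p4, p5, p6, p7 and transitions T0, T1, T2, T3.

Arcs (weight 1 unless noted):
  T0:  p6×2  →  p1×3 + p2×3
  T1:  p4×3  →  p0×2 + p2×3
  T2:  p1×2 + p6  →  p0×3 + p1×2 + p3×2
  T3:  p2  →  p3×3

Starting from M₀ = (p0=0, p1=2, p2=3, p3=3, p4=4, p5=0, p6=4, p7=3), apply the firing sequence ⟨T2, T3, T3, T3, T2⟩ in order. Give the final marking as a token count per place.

step 1: fire T2:  (p0=0, p1=2, p2=3, p3=3, p4=4, p5=0, p6=4, p7=3) → (p0=3, p1=2, p2=3, p3=5, p4=4, p5=0, p6=3, p7=3)
step 2: fire T3:  (p0=3, p1=2, p2=3, p3=5, p4=4, p5=0, p6=3, p7=3) → (p0=3, p1=2, p2=2, p3=8, p4=4, p5=0, p6=3, p7=3)
step 3: fire T3:  (p0=3, p1=2, p2=2, p3=8, p4=4, p5=0, p6=3, p7=3) → (p0=3, p1=2, p2=1, p3=11, p4=4, p5=0, p6=3, p7=3)
step 4: fire T3:  (p0=3, p1=2, p2=1, p3=11, p4=4, p5=0, p6=3, p7=3) → (p0=3, p1=2, p2=0, p3=14, p4=4, p5=0, p6=3, p7=3)
step 5: fire T2:  (p0=3, p1=2, p2=0, p3=14, p4=4, p5=0, p6=3, p7=3) → (p0=6, p1=2, p2=0, p3=16, p4=4, p5=0, p6=2, p7=3)

(p0=6, p1=2, p2=0, p3=16, p4=4, p5=0, p6=2, p7=3)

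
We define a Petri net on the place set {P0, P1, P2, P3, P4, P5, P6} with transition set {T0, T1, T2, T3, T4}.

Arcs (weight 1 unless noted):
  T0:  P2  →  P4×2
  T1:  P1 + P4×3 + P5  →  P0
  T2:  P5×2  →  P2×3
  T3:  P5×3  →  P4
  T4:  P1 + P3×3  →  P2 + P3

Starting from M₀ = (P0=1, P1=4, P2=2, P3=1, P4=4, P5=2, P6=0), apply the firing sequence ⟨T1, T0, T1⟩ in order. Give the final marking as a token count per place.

(P0=3, P1=2, P2=1, P3=1, P4=0, P5=0, P6=0)

step 1: fire T1:  (P0=1, P1=4, P2=2, P3=1, P4=4, P5=2, P6=0) → (P0=2, P1=3, P2=2, P3=1, P4=1, P5=1, P6=0)
step 2: fire T0:  (P0=2, P1=3, P2=2, P3=1, P4=1, P5=1, P6=0) → (P0=2, P1=3, P2=1, P3=1, P4=3, P5=1, P6=0)
step 3: fire T1:  (P0=2, P1=3, P2=1, P3=1, P4=3, P5=1, P6=0) → (P0=3, P1=2, P2=1, P3=1, P4=0, P5=0, P6=0)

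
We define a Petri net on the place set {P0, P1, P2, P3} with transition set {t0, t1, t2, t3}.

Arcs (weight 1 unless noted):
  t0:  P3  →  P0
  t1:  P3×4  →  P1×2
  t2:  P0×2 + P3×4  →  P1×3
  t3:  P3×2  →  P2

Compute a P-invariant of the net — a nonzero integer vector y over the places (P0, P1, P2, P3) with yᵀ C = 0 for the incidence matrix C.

y = (P0:1, P1:2, P2:2, P3:1)

Incidence matrix C (rows=places, cols=transitions):
       t0   t1   t2   t3
   P0   1    0   -2    0
   P1   0    2    3    0
   P2   0    0    0    1
   P3  -1   -4   -4   -2

Candidate y = [1, 2, 2, 1]; check y·C column-wise:
  col t0: 1·1 + 2·0 + 2·0 + 1·-1 = 0
  col t1: 1·0 + 2·2 + 2·0 + 1·-4 = 0
  col t2: 1·-2 + 2·3 + 2·0 + 1·-4 = 0
  col t3: 1·0 + 2·0 + 2·1 + 1·-2 = 0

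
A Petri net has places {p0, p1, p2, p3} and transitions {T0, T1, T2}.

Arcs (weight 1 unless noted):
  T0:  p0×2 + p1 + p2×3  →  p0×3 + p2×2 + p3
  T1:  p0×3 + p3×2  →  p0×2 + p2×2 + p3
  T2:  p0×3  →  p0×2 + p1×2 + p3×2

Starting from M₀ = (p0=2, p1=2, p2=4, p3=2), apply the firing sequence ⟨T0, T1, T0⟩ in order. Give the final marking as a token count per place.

step 1: fire T0:  (p0=2, p1=2, p2=4, p3=2) → (p0=3, p1=1, p2=3, p3=3)
step 2: fire T1:  (p0=3, p1=1, p2=3, p3=3) → (p0=2, p1=1, p2=5, p3=2)
step 3: fire T0:  (p0=2, p1=1, p2=5, p3=2) → (p0=3, p1=0, p2=4, p3=3)

(p0=3, p1=0, p2=4, p3=3)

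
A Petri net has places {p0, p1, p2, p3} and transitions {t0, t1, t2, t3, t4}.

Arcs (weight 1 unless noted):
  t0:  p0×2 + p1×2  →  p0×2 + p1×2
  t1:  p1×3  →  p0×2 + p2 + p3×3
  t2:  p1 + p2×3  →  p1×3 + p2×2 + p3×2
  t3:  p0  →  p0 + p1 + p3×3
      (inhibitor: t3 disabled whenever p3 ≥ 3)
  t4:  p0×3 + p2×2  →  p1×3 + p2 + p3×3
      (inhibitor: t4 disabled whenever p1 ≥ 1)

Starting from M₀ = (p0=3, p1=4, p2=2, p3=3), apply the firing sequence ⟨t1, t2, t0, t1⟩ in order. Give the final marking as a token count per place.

(p0=7, p1=0, p2=3, p3=11)

step 1: fire t1:  (p0=3, p1=4, p2=2, p3=3) → (p0=5, p1=1, p2=3, p3=6)
step 2: fire t2:  (p0=5, p1=1, p2=3, p3=6) → (p0=5, p1=3, p2=2, p3=8)
step 3: fire t0:  (p0=5, p1=3, p2=2, p3=8) → (p0=5, p1=3, p2=2, p3=8)
step 4: fire t1:  (p0=5, p1=3, p2=2, p3=8) → (p0=7, p1=0, p2=3, p3=11)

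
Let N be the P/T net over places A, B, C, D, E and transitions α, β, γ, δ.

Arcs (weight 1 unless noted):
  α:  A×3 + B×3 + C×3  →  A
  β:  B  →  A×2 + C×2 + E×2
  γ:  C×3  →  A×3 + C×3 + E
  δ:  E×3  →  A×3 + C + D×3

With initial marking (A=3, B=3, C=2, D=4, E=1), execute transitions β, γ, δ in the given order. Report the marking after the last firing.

(A=11, B=2, C=5, D=7, E=1)

step 1: fire β:  (A=3, B=3, C=2, D=4, E=1) → (A=5, B=2, C=4, D=4, E=3)
step 2: fire γ:  (A=5, B=2, C=4, D=4, E=3) → (A=8, B=2, C=4, D=4, E=4)
step 3: fire δ:  (A=8, B=2, C=4, D=4, E=4) → (A=11, B=2, C=5, D=7, E=1)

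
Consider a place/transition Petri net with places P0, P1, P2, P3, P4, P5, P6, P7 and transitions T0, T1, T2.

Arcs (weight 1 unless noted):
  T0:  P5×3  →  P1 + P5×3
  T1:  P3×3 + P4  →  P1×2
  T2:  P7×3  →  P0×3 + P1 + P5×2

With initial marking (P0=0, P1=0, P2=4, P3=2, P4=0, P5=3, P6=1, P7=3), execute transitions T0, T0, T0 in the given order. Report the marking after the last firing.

step 1: fire T0:  (P0=0, P1=0, P2=4, P3=2, P4=0, P5=3, P6=1, P7=3) → (P0=0, P1=1, P2=4, P3=2, P4=0, P5=3, P6=1, P7=3)
step 2: fire T0:  (P0=0, P1=1, P2=4, P3=2, P4=0, P5=3, P6=1, P7=3) → (P0=0, P1=2, P2=4, P3=2, P4=0, P5=3, P6=1, P7=3)
step 3: fire T0:  (P0=0, P1=2, P2=4, P3=2, P4=0, P5=3, P6=1, P7=3) → (P0=0, P1=3, P2=4, P3=2, P4=0, P5=3, P6=1, P7=3)

(P0=0, P1=3, P2=4, P3=2, P4=0, P5=3, P6=1, P7=3)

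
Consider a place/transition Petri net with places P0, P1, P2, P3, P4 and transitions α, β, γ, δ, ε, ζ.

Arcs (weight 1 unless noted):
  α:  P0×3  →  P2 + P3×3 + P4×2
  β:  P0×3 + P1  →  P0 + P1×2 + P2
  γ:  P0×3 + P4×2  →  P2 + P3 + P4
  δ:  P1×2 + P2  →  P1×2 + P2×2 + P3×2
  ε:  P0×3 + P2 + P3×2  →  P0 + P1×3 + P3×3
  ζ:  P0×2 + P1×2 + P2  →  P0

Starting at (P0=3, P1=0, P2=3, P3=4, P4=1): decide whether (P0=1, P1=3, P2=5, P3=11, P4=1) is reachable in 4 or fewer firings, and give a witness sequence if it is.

YES — reachable via ⟨ε, δ, δ, δ⟩ (4 firings)

step 1: fire ε:  (P0=3, P1=0, P2=3, P3=4, P4=1) → (P0=1, P1=3, P2=2, P3=5, P4=1)
step 2: fire δ:  (P0=1, P1=3, P2=2, P3=5, P4=1) → (P0=1, P1=3, P2=3, P3=7, P4=1)
step 3: fire δ:  (P0=1, P1=3, P2=3, P3=7, P4=1) → (P0=1, P1=3, P2=4, P3=9, P4=1)
step 4: fire δ:  (P0=1, P1=3, P2=4, P3=9, P4=1) → (P0=1, P1=3, P2=5, P3=11, P4=1)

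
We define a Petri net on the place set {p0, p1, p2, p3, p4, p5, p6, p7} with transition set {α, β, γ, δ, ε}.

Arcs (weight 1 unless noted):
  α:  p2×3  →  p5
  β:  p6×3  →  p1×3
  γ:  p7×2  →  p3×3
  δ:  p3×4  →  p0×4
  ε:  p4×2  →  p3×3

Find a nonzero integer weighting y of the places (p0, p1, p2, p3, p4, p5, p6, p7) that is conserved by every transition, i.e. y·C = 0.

y = (p0:0, p1:0, p2:1, p3:0, p4:0, p5:3, p6:0, p7:0)

Incidence matrix C (rows=places, cols=transitions):
        α    β    γ    δ    ε
   p0   0    0    0    4    0
   p1   0    3    0    0    0
   p2  -3    0    0    0    0
   p3   0    0    3   -4    3
   p4   0    0    0    0   -2
   p5   1    0    0    0    0
   p6   0   -3    0    0    0
   p7   0    0   -2    0    0

Candidate y = [0, 0, 1, 0, 0, 3, 0, 0]; check y·C column-wise:
  col α: 1·-3 + 3·1 = 0
  col β: 0·3 + 1·0 + 3·0 + 0·-3 = 0
  col γ: 1·0 + 0·3 + 3·0 + 0·-2 = 0
  col δ: 0·4 + 1·0 + 0·-4 + 3·0 = 0
  col ε: 1·0 + 0·3 + 0·-2 + 3·0 = 0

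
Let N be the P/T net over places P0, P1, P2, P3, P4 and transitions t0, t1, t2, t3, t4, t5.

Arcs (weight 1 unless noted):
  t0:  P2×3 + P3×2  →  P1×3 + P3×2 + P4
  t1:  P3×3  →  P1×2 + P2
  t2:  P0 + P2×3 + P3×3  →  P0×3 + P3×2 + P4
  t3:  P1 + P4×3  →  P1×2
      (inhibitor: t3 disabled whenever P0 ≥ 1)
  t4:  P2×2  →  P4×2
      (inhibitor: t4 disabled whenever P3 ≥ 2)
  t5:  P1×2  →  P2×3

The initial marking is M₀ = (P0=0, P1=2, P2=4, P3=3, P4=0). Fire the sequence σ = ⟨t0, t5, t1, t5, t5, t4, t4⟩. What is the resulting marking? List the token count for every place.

(P0=0, P1=1, P2=7, P3=0, P4=5)

step 1: fire t0:  (P0=0, P1=2, P2=4, P3=3, P4=0) → (P0=0, P1=5, P2=1, P3=3, P4=1)
step 2: fire t5:  (P0=0, P1=5, P2=1, P3=3, P4=1) → (P0=0, P1=3, P2=4, P3=3, P4=1)
step 3: fire t1:  (P0=0, P1=3, P2=4, P3=3, P4=1) → (P0=0, P1=5, P2=5, P3=0, P4=1)
step 4: fire t5:  (P0=0, P1=5, P2=5, P3=0, P4=1) → (P0=0, P1=3, P2=8, P3=0, P4=1)
step 5: fire t5:  (P0=0, P1=3, P2=8, P3=0, P4=1) → (P0=0, P1=1, P2=11, P3=0, P4=1)
step 6: fire t4:  (P0=0, P1=1, P2=11, P3=0, P4=1) → (P0=0, P1=1, P2=9, P3=0, P4=3)
step 7: fire t4:  (P0=0, P1=1, P2=9, P3=0, P4=3) → (P0=0, P1=1, P2=7, P3=0, P4=5)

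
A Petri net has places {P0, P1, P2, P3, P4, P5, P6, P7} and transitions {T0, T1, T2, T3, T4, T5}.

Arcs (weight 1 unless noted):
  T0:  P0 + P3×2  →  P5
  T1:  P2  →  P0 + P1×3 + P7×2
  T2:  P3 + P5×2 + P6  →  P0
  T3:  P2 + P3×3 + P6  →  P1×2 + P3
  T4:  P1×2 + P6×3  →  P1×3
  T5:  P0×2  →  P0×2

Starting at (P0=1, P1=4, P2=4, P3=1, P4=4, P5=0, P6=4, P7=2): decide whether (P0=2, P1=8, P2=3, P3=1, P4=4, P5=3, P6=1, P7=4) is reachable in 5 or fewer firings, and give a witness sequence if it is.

depth 0: 1 marking
depth 1: 3 markings reached so far
depth 2: 5 markings reached so far
depth 3: 7 markings reached so far
depth 4: 9 markings reached so far
depth 5: 10 markings reached so far
target is not among the 10 markings reachable within 5 steps

NO — not reachable within 5 firings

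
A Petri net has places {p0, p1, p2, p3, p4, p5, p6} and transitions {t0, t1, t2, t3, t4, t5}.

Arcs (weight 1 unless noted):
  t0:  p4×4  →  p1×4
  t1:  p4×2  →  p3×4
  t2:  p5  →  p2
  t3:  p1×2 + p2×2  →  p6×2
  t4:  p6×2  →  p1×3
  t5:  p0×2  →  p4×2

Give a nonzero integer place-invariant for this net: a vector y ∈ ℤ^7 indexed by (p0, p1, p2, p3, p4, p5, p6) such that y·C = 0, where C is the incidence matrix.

Incidence matrix C (rows=places, cols=transitions):
       t0   t1   t2   t3   t4   t5
   p0   0    0    0    0    0   -2
   p1   4    0    0   -2    3    0
   p2   0    0    1   -2    0    0
   p3   0    4    0    0    0    0
   p4  -4   -2    0    0    0    2
   p5   0    0   -1    0    0    0
   p6   0    0    0    2   -2    0

Candidate y = [2, 2, 1, 1, 2, 1, 3]; check y·C column-wise:
  col t0: 2·0 + 2·4 + 1·0 + 1·0 + 2·-4 + 1·0 + 3·0 = 0
  col t1: 2·0 + 2·0 + 1·0 + 1·4 + 2·-2 + 1·0 + 3·0 = 0
  col t2: 2·0 + 2·0 + 1·1 + 1·0 + 2·0 + 1·-1 + 3·0 = 0
  col t3: 2·0 + 2·-2 + 1·-2 + 1·0 + 2·0 + 1·0 + 3·2 = 0
  col t4: 2·0 + 2·3 + 1·0 + 1·0 + 2·0 + 1·0 + 3·-2 = 0
  col t5: 2·-2 + 2·0 + 1·0 + 1·0 + 2·2 + 1·0 + 3·0 = 0

y = (p0:2, p1:2, p2:1, p3:1, p4:2, p5:1, p6:3)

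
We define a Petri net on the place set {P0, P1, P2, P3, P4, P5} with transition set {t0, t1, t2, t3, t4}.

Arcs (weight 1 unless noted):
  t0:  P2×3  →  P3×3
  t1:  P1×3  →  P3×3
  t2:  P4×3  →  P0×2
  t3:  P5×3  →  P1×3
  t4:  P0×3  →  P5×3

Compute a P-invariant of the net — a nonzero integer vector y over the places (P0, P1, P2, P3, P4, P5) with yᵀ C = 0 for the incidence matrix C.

y = (P0:3, P1:3, P2:3, P3:3, P4:2, P5:3)

Incidence matrix C (rows=places, cols=transitions):
       t0   t1   t2   t3   t4
   P0   0    0    2    0   -3
   P1   0   -3    0    3    0
   P2  -3    0    0    0    0
   P3   3    3    0    0    0
   P4   0    0   -3    0    0
   P5   0    0    0   -3    3

Candidate y = [3, 3, 3, 3, 2, 3]; check y·C column-wise:
  col t0: 3·0 + 3·0 + 3·-3 + 3·3 + 2·0 + 3·0 = 0
  col t1: 3·0 + 3·-3 + 3·0 + 3·3 + 2·0 + 3·0 = 0
  col t2: 3·2 + 3·0 + 3·0 + 3·0 + 2·-3 + 3·0 = 0
  col t3: 3·0 + 3·3 + 3·0 + 3·0 + 2·0 + 3·-3 = 0
  col t4: 3·-3 + 3·0 + 3·0 + 3·0 + 2·0 + 3·3 = 0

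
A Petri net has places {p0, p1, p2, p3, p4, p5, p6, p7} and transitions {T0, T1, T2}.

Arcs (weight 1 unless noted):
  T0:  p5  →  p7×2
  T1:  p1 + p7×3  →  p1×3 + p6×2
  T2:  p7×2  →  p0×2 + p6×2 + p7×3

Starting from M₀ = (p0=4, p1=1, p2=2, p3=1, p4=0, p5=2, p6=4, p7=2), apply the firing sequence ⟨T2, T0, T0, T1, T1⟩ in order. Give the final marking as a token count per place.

(p0=6, p1=5, p2=2, p3=1, p4=0, p5=0, p6=10, p7=1)

step 1: fire T2:  (p0=4, p1=1, p2=2, p3=1, p4=0, p5=2, p6=4, p7=2) → (p0=6, p1=1, p2=2, p3=1, p4=0, p5=2, p6=6, p7=3)
step 2: fire T0:  (p0=6, p1=1, p2=2, p3=1, p4=0, p5=2, p6=6, p7=3) → (p0=6, p1=1, p2=2, p3=1, p4=0, p5=1, p6=6, p7=5)
step 3: fire T0:  (p0=6, p1=1, p2=2, p3=1, p4=0, p5=1, p6=6, p7=5) → (p0=6, p1=1, p2=2, p3=1, p4=0, p5=0, p6=6, p7=7)
step 4: fire T1:  (p0=6, p1=1, p2=2, p3=1, p4=0, p5=0, p6=6, p7=7) → (p0=6, p1=3, p2=2, p3=1, p4=0, p5=0, p6=8, p7=4)
step 5: fire T1:  (p0=6, p1=3, p2=2, p3=1, p4=0, p5=0, p6=8, p7=4) → (p0=6, p1=5, p2=2, p3=1, p4=0, p5=0, p6=10, p7=1)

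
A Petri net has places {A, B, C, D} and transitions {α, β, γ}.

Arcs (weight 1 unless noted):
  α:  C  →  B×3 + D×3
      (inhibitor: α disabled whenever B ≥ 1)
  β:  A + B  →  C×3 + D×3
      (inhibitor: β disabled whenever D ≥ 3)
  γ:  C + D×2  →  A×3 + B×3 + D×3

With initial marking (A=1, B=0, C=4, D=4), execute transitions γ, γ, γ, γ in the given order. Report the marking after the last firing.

(A=13, B=12, C=0, D=8)

step 1: fire γ:  (A=1, B=0, C=4, D=4) → (A=4, B=3, C=3, D=5)
step 2: fire γ:  (A=4, B=3, C=3, D=5) → (A=7, B=6, C=2, D=6)
step 3: fire γ:  (A=7, B=6, C=2, D=6) → (A=10, B=9, C=1, D=7)
step 4: fire γ:  (A=10, B=9, C=1, D=7) → (A=13, B=12, C=0, D=8)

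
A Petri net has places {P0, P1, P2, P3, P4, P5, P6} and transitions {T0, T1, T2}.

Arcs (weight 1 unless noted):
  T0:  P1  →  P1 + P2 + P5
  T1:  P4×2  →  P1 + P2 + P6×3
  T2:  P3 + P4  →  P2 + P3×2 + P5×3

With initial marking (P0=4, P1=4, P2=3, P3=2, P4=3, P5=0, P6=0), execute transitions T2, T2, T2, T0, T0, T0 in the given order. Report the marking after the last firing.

(P0=4, P1=4, P2=9, P3=5, P4=0, P5=12, P6=0)

step 1: fire T2:  (P0=4, P1=4, P2=3, P3=2, P4=3, P5=0, P6=0) → (P0=4, P1=4, P2=4, P3=3, P4=2, P5=3, P6=0)
step 2: fire T2:  (P0=4, P1=4, P2=4, P3=3, P4=2, P5=3, P6=0) → (P0=4, P1=4, P2=5, P3=4, P4=1, P5=6, P6=0)
step 3: fire T2:  (P0=4, P1=4, P2=5, P3=4, P4=1, P5=6, P6=0) → (P0=4, P1=4, P2=6, P3=5, P4=0, P5=9, P6=0)
step 4: fire T0:  (P0=4, P1=4, P2=6, P3=5, P4=0, P5=9, P6=0) → (P0=4, P1=4, P2=7, P3=5, P4=0, P5=10, P6=0)
step 5: fire T0:  (P0=4, P1=4, P2=7, P3=5, P4=0, P5=10, P6=0) → (P0=4, P1=4, P2=8, P3=5, P4=0, P5=11, P6=0)
step 6: fire T0:  (P0=4, P1=4, P2=8, P3=5, P4=0, P5=11, P6=0) → (P0=4, P1=4, P2=9, P3=5, P4=0, P5=12, P6=0)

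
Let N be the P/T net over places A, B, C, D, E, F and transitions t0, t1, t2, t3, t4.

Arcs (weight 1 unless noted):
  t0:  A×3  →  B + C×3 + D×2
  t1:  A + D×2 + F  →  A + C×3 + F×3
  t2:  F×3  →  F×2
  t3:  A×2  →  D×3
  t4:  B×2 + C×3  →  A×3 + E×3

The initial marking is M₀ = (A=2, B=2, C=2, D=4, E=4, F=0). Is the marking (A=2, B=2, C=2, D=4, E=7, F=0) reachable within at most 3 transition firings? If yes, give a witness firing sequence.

NO — not reachable within 3 firings

depth 0: 1 marking
depth 1: 2 markings reached so far
depth 2: 2 markings reached so far
(frontier empty at depth 2; search complete)
target is not among the 2 markings reachable within 3 steps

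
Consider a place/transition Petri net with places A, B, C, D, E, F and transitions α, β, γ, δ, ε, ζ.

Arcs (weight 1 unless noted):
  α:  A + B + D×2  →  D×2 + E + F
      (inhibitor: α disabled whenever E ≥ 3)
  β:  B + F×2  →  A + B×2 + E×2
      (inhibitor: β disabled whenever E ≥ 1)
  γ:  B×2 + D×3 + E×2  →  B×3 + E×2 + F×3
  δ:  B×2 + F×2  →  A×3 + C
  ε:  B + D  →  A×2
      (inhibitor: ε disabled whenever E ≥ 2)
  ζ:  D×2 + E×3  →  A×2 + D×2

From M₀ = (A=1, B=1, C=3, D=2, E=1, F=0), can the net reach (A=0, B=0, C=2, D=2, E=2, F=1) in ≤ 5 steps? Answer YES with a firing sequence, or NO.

NO — not reachable within 5 firings

depth 0: 1 marking
depth 1: 3 markings reached so far
depth 2: 3 markings reached so far
(frontier empty at depth 2; search complete)
target is not among the 3 markings reachable within 5 steps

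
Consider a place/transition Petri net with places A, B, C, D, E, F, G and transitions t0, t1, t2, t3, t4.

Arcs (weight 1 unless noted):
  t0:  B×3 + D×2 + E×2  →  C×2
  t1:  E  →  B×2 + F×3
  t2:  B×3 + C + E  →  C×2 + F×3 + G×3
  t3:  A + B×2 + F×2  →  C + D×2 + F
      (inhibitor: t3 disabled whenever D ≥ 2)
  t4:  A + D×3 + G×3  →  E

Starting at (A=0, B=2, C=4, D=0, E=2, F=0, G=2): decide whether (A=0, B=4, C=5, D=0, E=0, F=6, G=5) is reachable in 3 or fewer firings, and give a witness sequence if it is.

NO — not reachable within 3 firings

depth 0: 1 marking
depth 1: 2 markings reached so far
depth 2: 4 markings reached so far
depth 3: 4 markings reached so far
(frontier empty at depth 3; search complete)
target is not among the 4 markings reachable within 3 steps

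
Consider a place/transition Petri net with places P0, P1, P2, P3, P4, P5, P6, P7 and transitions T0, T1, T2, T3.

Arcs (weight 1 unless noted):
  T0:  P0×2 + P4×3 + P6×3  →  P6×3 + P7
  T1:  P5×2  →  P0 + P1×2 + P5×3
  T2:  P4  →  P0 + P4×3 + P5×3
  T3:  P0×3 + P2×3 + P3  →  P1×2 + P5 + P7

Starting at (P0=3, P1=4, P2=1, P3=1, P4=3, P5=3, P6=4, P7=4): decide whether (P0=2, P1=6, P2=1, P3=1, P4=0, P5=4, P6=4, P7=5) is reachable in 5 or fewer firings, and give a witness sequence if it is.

YES — reachable via ⟨T0, T1⟩ (2 firings)

step 1: fire T0:  (P0=3, P1=4, P2=1, P3=1, P4=3, P5=3, P6=4, P7=4) → (P0=1, P1=4, P2=1, P3=1, P4=0, P5=3, P6=4, P7=5)
step 2: fire T1:  (P0=1, P1=4, P2=1, P3=1, P4=0, P5=3, P6=4, P7=5) → (P0=2, P1=6, P2=1, P3=1, P4=0, P5=4, P6=4, P7=5)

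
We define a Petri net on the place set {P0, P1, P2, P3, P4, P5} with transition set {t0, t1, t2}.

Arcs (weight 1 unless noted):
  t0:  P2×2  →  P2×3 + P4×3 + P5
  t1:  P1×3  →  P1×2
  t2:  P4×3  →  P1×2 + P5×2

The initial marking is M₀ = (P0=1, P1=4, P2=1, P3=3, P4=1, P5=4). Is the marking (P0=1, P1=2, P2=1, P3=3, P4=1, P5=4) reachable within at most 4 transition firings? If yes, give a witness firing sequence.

YES — reachable via ⟨t1, t1⟩ (2 firings)

step 1: fire t1:  (P0=1, P1=4, P2=1, P3=3, P4=1, P5=4) → (P0=1, P1=3, P2=1, P3=3, P4=1, P5=4)
step 2: fire t1:  (P0=1, P1=3, P2=1, P3=3, P4=1, P5=4) → (P0=1, P1=2, P2=1, P3=3, P4=1, P5=4)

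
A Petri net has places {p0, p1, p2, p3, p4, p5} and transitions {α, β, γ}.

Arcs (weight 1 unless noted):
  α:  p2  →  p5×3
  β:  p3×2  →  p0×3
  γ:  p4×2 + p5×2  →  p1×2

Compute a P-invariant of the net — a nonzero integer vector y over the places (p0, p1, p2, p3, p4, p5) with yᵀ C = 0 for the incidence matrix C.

Incidence matrix C (rows=places, cols=transitions):
        α    β    γ
   p0   0    3    0
   p1   0    0    2
   p2  -1    0    0
   p3   0   -2    0
   p4   0    0   -2
   p5   3    0   -2

Candidate y = [2, 0, 0, 3, 0, 0]; check y·C column-wise:
  col α: 2·0 + 0·-1 + 3·0 + 0·3 = 0
  col β: 2·3 + 3·-2 = 0
  col γ: 2·0 + 0·2 + 3·0 + 0·-2 + 0·-2 = 0

y = (p0:2, p1:0, p2:0, p3:3, p4:0, p5:0)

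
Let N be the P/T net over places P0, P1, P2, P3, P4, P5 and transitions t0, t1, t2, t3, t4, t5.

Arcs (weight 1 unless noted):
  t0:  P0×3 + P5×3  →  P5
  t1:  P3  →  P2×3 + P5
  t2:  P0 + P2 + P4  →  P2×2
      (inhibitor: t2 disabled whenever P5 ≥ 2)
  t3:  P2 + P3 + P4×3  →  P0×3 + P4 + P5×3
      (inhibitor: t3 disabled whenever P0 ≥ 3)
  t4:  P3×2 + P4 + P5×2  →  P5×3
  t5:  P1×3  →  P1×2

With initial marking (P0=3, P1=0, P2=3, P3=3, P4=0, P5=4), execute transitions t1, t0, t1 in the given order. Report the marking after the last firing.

step 1: fire t1:  (P0=3, P1=0, P2=3, P3=3, P4=0, P5=4) → (P0=3, P1=0, P2=6, P3=2, P4=0, P5=5)
step 2: fire t0:  (P0=3, P1=0, P2=6, P3=2, P4=0, P5=5) → (P0=0, P1=0, P2=6, P3=2, P4=0, P5=3)
step 3: fire t1:  (P0=0, P1=0, P2=6, P3=2, P4=0, P5=3) → (P0=0, P1=0, P2=9, P3=1, P4=0, P5=4)

(P0=0, P1=0, P2=9, P3=1, P4=0, P5=4)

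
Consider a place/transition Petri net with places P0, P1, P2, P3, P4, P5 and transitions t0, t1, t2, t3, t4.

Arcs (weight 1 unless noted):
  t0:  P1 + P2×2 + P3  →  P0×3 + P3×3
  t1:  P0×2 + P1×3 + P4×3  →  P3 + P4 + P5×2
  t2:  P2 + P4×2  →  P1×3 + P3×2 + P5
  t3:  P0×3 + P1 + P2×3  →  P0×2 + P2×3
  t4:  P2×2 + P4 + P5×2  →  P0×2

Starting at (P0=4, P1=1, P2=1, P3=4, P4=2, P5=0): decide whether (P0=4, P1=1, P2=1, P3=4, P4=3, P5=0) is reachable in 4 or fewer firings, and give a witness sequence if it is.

depth 0: 1 marking
depth 1: 2 markings reached so far
depth 2: 2 markings reached so far
(frontier empty at depth 2; search complete)
target is not among the 2 markings reachable within 4 steps

NO — not reachable within 4 firings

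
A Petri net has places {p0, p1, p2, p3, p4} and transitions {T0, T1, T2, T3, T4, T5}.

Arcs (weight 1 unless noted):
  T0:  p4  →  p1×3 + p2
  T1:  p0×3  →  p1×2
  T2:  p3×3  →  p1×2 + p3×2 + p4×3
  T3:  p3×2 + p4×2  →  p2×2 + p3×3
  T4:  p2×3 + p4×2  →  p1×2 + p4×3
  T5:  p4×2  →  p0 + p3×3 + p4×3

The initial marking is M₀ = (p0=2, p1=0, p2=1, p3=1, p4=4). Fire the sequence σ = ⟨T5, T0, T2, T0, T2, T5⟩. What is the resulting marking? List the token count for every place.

step 1: fire T5:  (p0=2, p1=0, p2=1, p3=1, p4=4) → (p0=3, p1=0, p2=1, p3=4, p4=5)
step 2: fire T0:  (p0=3, p1=0, p2=1, p3=4, p4=5) → (p0=3, p1=3, p2=2, p3=4, p4=4)
step 3: fire T2:  (p0=3, p1=3, p2=2, p3=4, p4=4) → (p0=3, p1=5, p2=2, p3=3, p4=7)
step 4: fire T0:  (p0=3, p1=5, p2=2, p3=3, p4=7) → (p0=3, p1=8, p2=3, p3=3, p4=6)
step 5: fire T2:  (p0=3, p1=8, p2=3, p3=3, p4=6) → (p0=3, p1=10, p2=3, p3=2, p4=9)
step 6: fire T5:  (p0=3, p1=10, p2=3, p3=2, p4=9) → (p0=4, p1=10, p2=3, p3=5, p4=10)

(p0=4, p1=10, p2=3, p3=5, p4=10)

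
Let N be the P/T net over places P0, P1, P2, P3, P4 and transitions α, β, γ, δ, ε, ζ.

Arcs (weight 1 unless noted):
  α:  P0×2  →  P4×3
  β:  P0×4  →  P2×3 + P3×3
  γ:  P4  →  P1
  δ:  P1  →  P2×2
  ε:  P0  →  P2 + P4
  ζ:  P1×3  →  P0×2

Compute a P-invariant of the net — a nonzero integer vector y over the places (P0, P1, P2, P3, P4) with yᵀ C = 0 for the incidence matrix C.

Incidence matrix C (rows=places, cols=transitions):
        α    β    γ    δ    ε    ζ
   P0  -2   -4    0    0   -1    2
   P1   0    0    1   -1    0   -3
   P2   0    3    0    2    1    0
   P3   0    3    0    0    0    0
   P4   3    0   -1    0    1    0

Candidate y = [3, 2, 1, 3, 2]; check y·C column-wise:
  col α: 3·-2 + 2·0 + 1·0 + 3·0 + 2·3 = 0
  col β: 3·-4 + 2·0 + 1·3 + 3·3 + 2·0 = 0
  col γ: 3·0 + 2·1 + 1·0 + 3·0 + 2·-1 = 0
  col δ: 3·0 + 2·-1 + 1·2 + 3·0 + 2·0 = 0
  col ε: 3·-1 + 2·0 + 1·1 + 3·0 + 2·1 = 0
  col ζ: 3·2 + 2·-3 + 1·0 + 3·0 + 2·0 = 0

y = (P0:3, P1:2, P2:1, P3:3, P4:2)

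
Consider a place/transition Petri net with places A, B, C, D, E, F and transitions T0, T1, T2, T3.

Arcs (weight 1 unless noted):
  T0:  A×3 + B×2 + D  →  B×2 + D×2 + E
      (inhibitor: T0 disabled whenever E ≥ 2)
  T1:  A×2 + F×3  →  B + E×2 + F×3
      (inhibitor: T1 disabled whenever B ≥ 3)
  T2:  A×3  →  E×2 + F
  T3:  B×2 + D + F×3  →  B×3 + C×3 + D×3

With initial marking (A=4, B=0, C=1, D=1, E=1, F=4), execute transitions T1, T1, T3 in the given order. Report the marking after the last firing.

(A=0, B=3, C=4, D=3, E=5, F=1)

step 1: fire T1:  (A=4, B=0, C=1, D=1, E=1, F=4) → (A=2, B=1, C=1, D=1, E=3, F=4)
step 2: fire T1:  (A=2, B=1, C=1, D=1, E=3, F=4) → (A=0, B=2, C=1, D=1, E=5, F=4)
step 3: fire T3:  (A=0, B=2, C=1, D=1, E=5, F=4) → (A=0, B=3, C=4, D=3, E=5, F=1)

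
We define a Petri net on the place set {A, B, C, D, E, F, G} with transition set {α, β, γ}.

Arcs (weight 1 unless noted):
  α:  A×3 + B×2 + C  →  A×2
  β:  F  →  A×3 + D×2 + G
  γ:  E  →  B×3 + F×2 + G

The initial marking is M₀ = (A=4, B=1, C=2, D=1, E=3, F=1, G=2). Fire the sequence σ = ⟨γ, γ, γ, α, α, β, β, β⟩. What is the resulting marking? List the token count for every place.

step 1: fire γ:  (A=4, B=1, C=2, D=1, E=3, F=1, G=2) → (A=4, B=4, C=2, D=1, E=2, F=3, G=3)
step 2: fire γ:  (A=4, B=4, C=2, D=1, E=2, F=3, G=3) → (A=4, B=7, C=2, D=1, E=1, F=5, G=4)
step 3: fire γ:  (A=4, B=7, C=2, D=1, E=1, F=5, G=4) → (A=4, B=10, C=2, D=1, E=0, F=7, G=5)
step 4: fire α:  (A=4, B=10, C=2, D=1, E=0, F=7, G=5) → (A=3, B=8, C=1, D=1, E=0, F=7, G=5)
step 5: fire α:  (A=3, B=8, C=1, D=1, E=0, F=7, G=5) → (A=2, B=6, C=0, D=1, E=0, F=7, G=5)
step 6: fire β:  (A=2, B=6, C=0, D=1, E=0, F=7, G=5) → (A=5, B=6, C=0, D=3, E=0, F=6, G=6)
step 7: fire β:  (A=5, B=6, C=0, D=3, E=0, F=6, G=6) → (A=8, B=6, C=0, D=5, E=0, F=5, G=7)
step 8: fire β:  (A=8, B=6, C=0, D=5, E=0, F=5, G=7) → (A=11, B=6, C=0, D=7, E=0, F=4, G=8)

(A=11, B=6, C=0, D=7, E=0, F=4, G=8)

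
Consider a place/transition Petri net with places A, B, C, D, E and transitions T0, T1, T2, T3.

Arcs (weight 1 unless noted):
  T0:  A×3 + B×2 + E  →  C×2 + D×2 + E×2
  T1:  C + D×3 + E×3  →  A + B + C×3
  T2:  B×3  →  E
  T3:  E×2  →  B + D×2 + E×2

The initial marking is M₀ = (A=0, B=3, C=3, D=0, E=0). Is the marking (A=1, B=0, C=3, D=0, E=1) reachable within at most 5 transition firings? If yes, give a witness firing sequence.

depth 0: 1 marking
depth 1: 2 markings reached so far
depth 2: 2 markings reached so far
(frontier empty at depth 2; search complete)
target is not among the 2 markings reachable within 5 steps

NO — not reachable within 5 firings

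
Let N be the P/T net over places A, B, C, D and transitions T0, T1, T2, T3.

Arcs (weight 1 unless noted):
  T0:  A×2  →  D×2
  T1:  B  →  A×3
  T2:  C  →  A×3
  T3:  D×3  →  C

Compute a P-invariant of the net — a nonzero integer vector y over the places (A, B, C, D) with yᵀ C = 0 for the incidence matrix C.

y = (A:1, B:3, C:3, D:1)

Incidence matrix C (rows=places, cols=transitions):
       T0   T1   T2   T3
    A  -2    3    3    0
    B   0   -1    0    0
    C   0    0   -1    1
    D   2    0    0   -3

Candidate y = [1, 3, 3, 1]; check y·C column-wise:
  col T0: 1·-2 + 3·0 + 3·0 + 1·2 = 0
  col T1: 1·3 + 3·-1 + 3·0 + 1·0 = 0
  col T2: 1·3 + 3·0 + 3·-1 + 1·0 = 0
  col T3: 1·0 + 3·0 + 3·1 + 1·-3 = 0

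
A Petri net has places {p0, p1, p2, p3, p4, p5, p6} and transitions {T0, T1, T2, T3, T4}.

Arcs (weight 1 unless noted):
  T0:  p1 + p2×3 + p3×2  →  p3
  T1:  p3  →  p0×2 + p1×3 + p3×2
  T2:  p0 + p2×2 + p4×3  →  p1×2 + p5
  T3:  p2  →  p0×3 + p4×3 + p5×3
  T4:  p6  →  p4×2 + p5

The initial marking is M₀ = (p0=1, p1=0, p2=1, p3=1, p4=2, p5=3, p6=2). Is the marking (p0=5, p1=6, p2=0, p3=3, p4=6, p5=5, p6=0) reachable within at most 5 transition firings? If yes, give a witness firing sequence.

NO — not reachable within 5 firings

depth 0: 1 marking
depth 1: 4 markings reached so far
depth 2: 9 markings reached so far
depth 3: 15 markings reached so far
depth 4: 21 markings reached so far
depth 5: 27 markings reached so far
target is not among the 27 markings reachable within 5 steps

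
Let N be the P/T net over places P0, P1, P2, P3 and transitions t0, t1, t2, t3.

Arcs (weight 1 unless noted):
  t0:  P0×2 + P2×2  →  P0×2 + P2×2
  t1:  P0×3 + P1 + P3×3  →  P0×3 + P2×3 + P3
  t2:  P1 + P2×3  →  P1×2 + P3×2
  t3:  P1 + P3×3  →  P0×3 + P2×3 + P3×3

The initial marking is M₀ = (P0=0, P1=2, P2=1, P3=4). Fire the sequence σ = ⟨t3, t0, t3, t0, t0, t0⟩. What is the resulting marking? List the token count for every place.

step 1: fire t3:  (P0=0, P1=2, P2=1, P3=4) → (P0=3, P1=1, P2=4, P3=4)
step 2: fire t0:  (P0=3, P1=1, P2=4, P3=4) → (P0=3, P1=1, P2=4, P3=4)
step 3: fire t3:  (P0=3, P1=1, P2=4, P3=4) → (P0=6, P1=0, P2=7, P3=4)
step 4: fire t0:  (P0=6, P1=0, P2=7, P3=4) → (P0=6, P1=0, P2=7, P3=4)
step 5: fire t0:  (P0=6, P1=0, P2=7, P3=4) → (P0=6, P1=0, P2=7, P3=4)
step 6: fire t0:  (P0=6, P1=0, P2=7, P3=4) → (P0=6, P1=0, P2=7, P3=4)

(P0=6, P1=0, P2=7, P3=4)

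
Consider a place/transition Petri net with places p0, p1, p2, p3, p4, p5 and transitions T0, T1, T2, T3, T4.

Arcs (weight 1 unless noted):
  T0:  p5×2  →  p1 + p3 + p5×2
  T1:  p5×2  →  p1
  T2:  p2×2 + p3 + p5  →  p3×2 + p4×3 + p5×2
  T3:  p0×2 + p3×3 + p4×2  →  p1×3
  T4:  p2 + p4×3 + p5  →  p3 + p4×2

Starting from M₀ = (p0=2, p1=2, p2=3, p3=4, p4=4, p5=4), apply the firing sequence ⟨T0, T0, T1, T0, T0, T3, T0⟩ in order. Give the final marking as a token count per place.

step 1: fire T0:  (p0=2, p1=2, p2=3, p3=4, p4=4, p5=4) → (p0=2, p1=3, p2=3, p3=5, p4=4, p5=4)
step 2: fire T0:  (p0=2, p1=3, p2=3, p3=5, p4=4, p5=4) → (p0=2, p1=4, p2=3, p3=6, p4=4, p5=4)
step 3: fire T1:  (p0=2, p1=4, p2=3, p3=6, p4=4, p5=4) → (p0=2, p1=5, p2=3, p3=6, p4=4, p5=2)
step 4: fire T0:  (p0=2, p1=5, p2=3, p3=6, p4=4, p5=2) → (p0=2, p1=6, p2=3, p3=7, p4=4, p5=2)
step 5: fire T0:  (p0=2, p1=6, p2=3, p3=7, p4=4, p5=2) → (p0=2, p1=7, p2=3, p3=8, p4=4, p5=2)
step 6: fire T3:  (p0=2, p1=7, p2=3, p3=8, p4=4, p5=2) → (p0=0, p1=10, p2=3, p3=5, p4=2, p5=2)
step 7: fire T0:  (p0=0, p1=10, p2=3, p3=5, p4=2, p5=2) → (p0=0, p1=11, p2=3, p3=6, p4=2, p5=2)

(p0=0, p1=11, p2=3, p3=6, p4=2, p5=2)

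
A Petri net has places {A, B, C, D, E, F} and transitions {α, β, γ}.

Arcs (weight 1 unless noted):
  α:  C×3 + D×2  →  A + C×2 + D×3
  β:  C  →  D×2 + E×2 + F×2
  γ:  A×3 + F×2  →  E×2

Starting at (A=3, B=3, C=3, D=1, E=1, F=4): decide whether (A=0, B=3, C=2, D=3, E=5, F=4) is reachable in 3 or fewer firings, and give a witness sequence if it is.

step 1: fire β:  (A=3, B=3, C=3, D=1, E=1, F=4) → (A=3, B=3, C=2, D=3, E=3, F=6)
step 2: fire γ:  (A=3, B=3, C=2, D=3, E=3, F=6) → (A=0, B=3, C=2, D=3, E=5, F=4)

YES — reachable via ⟨β, γ⟩ (2 firings)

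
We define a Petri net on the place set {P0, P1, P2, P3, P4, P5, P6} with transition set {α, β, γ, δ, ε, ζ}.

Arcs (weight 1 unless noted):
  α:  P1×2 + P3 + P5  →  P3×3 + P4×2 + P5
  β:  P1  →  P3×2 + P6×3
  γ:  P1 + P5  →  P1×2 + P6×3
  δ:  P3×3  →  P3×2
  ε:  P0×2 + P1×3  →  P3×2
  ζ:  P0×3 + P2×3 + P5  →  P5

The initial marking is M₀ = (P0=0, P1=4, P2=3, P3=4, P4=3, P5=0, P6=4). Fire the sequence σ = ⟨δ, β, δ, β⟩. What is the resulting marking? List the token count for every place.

step 1: fire δ:  (P0=0, P1=4, P2=3, P3=4, P4=3, P5=0, P6=4) → (P0=0, P1=4, P2=3, P3=3, P4=3, P5=0, P6=4)
step 2: fire β:  (P0=0, P1=4, P2=3, P3=3, P4=3, P5=0, P6=4) → (P0=0, P1=3, P2=3, P3=5, P4=3, P5=0, P6=7)
step 3: fire δ:  (P0=0, P1=3, P2=3, P3=5, P4=3, P5=0, P6=7) → (P0=0, P1=3, P2=3, P3=4, P4=3, P5=0, P6=7)
step 4: fire β:  (P0=0, P1=3, P2=3, P3=4, P4=3, P5=0, P6=7) → (P0=0, P1=2, P2=3, P3=6, P4=3, P5=0, P6=10)

(P0=0, P1=2, P2=3, P3=6, P4=3, P5=0, P6=10)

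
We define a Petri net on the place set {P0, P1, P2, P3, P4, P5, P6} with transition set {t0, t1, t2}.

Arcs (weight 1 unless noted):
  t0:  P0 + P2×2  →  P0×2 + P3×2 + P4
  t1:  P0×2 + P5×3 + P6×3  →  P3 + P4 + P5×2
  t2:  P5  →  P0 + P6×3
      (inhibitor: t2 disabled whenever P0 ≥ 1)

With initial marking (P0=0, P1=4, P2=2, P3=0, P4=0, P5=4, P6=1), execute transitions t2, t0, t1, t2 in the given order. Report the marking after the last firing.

step 1: fire t2:  (P0=0, P1=4, P2=2, P3=0, P4=0, P5=4, P6=1) → (P0=1, P1=4, P2=2, P3=0, P4=0, P5=3, P6=4)
step 2: fire t0:  (P0=1, P1=4, P2=2, P3=0, P4=0, P5=3, P6=4) → (P0=2, P1=4, P2=0, P3=2, P4=1, P5=3, P6=4)
step 3: fire t1:  (P0=2, P1=4, P2=0, P3=2, P4=1, P5=3, P6=4) → (P0=0, P1=4, P2=0, P3=3, P4=2, P5=2, P6=1)
step 4: fire t2:  (P0=0, P1=4, P2=0, P3=3, P4=2, P5=2, P6=1) → (P0=1, P1=4, P2=0, P3=3, P4=2, P5=1, P6=4)

(P0=1, P1=4, P2=0, P3=3, P4=2, P5=1, P6=4)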